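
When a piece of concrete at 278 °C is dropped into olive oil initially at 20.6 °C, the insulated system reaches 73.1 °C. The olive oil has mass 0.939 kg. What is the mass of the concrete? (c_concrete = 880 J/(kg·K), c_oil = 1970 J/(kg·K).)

m ≈ 0.539 kg

Heat lost by the concrete = heat gained by the oil:
m·880·(278 − 73.1) = 0.939·1970·(73.1 − 20.6)
180312 m = 97116  ⇒  m ≈ 0.5386 kg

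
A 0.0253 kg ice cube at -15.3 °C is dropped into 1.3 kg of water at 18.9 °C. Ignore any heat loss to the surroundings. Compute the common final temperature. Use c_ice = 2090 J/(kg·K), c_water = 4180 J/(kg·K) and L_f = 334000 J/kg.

Net heat exchanged in the isolated system is zero:
warm ice to 0 °C: 0.0253×2090×(0 − (-15.3)) = 809.02
  latent heat to melt: 0.0253×334000 = 8450.2
  meltwater 0→T: 0.0253×4180×T = 105.75 T
  water cools: 1.3×4180×(T − 18.9) = 5434(T − 18.9)
5539.8 T = 102703 − 9259.2 = 93443
T ≈ 16.87 °C — above 0 °C, consistent with complete melting.

T_f ≈ 16.9 °C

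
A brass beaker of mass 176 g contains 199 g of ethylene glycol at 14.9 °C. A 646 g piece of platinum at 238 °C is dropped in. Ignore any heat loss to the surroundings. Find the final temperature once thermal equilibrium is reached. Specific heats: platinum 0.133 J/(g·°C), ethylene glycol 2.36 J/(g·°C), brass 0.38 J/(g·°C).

Let T be the final temperature. ΣQ_i = 0:
646*0.133*(T − 238) + 199*2.36*(T − 14.9) + 176*0.38*(T − 14.9) = 0
85.92(T − 238) + 469.64(T − 14.9) + 66.88(T − 14.9) = 0
(85.92 + 469.64 + 66.88) T = 85.92*238 + 469.64*14.9 + 66.88*14.9
T = 28443 / 622.44 = 45.7 °C

T_f ≈ 45.7 °C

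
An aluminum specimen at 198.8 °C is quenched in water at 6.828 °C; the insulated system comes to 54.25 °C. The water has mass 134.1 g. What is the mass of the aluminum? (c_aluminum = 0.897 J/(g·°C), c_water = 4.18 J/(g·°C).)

m ≈ 205 g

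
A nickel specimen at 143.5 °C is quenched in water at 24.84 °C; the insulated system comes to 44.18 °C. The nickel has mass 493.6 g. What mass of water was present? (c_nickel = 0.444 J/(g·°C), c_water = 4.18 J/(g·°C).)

|Q_nickel| = |Q_water|:
493.6×0.444×(143.5 − 44.18) = m×4.18×(44.18 − 24.84)
80.84 m = 21767  ⇒  m ≈ 269.3 g

m ≈ 269 g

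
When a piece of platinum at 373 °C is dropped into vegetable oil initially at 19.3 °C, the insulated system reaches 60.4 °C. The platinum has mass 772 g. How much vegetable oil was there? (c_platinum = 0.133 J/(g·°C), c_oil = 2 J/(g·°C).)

m ≈ 390 g

Let T be the final temperature. ΣQ_i = 0:
772·0.133·(60.4 − 373) + m·2·(60.4 − 19.3) = 0
82.2 m = 32097
m = 32097/82.2 ≈ 390.5 g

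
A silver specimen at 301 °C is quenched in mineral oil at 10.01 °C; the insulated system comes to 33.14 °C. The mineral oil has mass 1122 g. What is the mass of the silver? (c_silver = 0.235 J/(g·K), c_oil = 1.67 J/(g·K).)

Energy conservation, ΣQ = 0:
m·0.235·(33.14 − 301) + 1122·1.67·(33.14 − 10.01) = 0
-62.95 m = -43340
m = -43340/-62.95 ≈ 688.5 g

m ≈ 689 g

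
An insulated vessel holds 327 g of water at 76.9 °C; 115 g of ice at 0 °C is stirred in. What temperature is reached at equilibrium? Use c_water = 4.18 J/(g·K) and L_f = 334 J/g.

T_f ≈ 36.1 °C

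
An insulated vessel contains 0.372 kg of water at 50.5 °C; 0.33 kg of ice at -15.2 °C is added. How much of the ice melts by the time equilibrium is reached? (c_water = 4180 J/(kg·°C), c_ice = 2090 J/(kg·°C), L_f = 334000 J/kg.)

Heat available from the water dropping to 0 °C: 0.372·4180·50.5 = 78525 J.
Of that, 0.33·2090·15.2 = 10483 J goes to bring the ice to 0 °C, leaving 68042 J.
To melt every bit of ice: 0.33·334000 = 110220 J.
That's not enough to melt it all — equilibrium is at 0 °C with ice remaining.
m_melt = 68042 / L_f = 0.2037 kg.

m_melted ≈ 0.204 kg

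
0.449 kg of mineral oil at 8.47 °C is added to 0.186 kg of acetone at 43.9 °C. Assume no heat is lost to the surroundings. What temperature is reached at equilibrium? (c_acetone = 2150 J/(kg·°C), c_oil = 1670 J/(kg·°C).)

With ΣQ=0 the equilibrium temperature is the m·c-weighted mean:
T_f = (399.9×43.9 + 749.83×8.47) / (399.9 + 749.83)
    = 23907 / 1149.7 ≈ 20.79 °C

T_f ≈ 20.8 °C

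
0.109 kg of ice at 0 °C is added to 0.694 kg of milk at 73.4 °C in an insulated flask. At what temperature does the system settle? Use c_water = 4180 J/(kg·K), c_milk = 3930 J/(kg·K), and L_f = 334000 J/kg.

T_f ≈ 51.5 °C

Setting the total heat transfer to zero:
fusion: m_ice L_f = 0.109·334000 = 36406
  warm the meltwater: 455.62 T
  milk cools: 0.694·3930·(T − 73.4) = 2727.4(T − 73.4)
3183 T = 200193 − 36406 = 163787
T ≈ 51.46 °C (positive, so assuming full melt was valid).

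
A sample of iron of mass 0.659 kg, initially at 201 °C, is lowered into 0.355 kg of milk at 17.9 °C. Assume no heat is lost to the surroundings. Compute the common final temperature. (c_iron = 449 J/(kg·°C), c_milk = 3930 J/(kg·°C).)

T_f ≈ 49.9 °C

Conservation of energy gives ΣQ = 0:
0.659*449*(T − 201) + 0.355*3930*(T − 17.9) = 0
295.89(T − 201) + 1395.1(T − 17.9) = 0
(295.89 + 1395.1) T = 295.89*201 + 1395.1*17.9
T ≈ 49.94 °C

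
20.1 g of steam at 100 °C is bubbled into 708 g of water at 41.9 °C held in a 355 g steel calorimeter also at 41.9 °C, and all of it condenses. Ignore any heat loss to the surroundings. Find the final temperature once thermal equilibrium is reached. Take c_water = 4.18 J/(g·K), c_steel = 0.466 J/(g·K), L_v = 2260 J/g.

Energy balance with sensible and latent terms:
latent heat released on condensation: 20.1×2260 = 45426; condensed water 100 °C→T: 84.02(T − 100); water warms: 708×4.18×(T − 41.9) = 2959.4(T − 41.9); steel cup: 355×0.466×(T − 41.9) = 165.43(T − 41.9)
3208.9 T = 45426 + 8401.8 + 130932 = 184760
T ≈ 57.58 °C (< 100 °C, so full condensation is consistent).

T_f ≈ 57.6 °C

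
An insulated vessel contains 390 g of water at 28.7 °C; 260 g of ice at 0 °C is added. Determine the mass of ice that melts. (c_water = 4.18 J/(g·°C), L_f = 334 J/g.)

m_melted ≈ 140 g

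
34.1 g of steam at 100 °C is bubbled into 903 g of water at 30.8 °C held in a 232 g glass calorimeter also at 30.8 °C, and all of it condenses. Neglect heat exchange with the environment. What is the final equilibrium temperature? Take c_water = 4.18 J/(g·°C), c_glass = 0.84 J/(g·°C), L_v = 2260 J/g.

Let T be the final temperature. ΣQ_i = 0:
steam→water at 100 °C releases m L_v = 34.1·2260 = 77066
  condensate cools 100→T: 34.1·4.18·(T − 100) = 142.54(T − 100)
  original water: 3774.5(T − 30.8)
  glass cup: 232·0.84·(T − 30.8) = 194.88(T − 30.8)
4112 T = 77066 + 14254 + 122258 = 213578
T ≈ 51.94 °C — below 100 °C, confirming all the steam condensed.

T_f ≈ 51.9 °C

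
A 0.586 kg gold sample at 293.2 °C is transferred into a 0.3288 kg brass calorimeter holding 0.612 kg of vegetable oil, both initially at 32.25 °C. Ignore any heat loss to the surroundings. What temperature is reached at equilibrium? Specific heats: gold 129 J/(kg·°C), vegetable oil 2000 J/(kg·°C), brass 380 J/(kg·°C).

With ΣQ=0 the equilibrium temperature is the m·c-weighted mean:
T_f = (75.59*293.2 + 1224*32.25 + 124.94*32.25) / (75.59 + 1224 + 124.94)
    = 65668 / 1424.5 ≈ 46.10 °C

T_f ≈ 46.1 °C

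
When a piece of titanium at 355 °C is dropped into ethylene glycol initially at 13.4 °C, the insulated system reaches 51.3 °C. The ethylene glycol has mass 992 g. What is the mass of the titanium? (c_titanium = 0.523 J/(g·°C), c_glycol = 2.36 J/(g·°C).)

Heat lost by the titanium = heat gained by the glycol:
m×0.523×(355 − 51.3) = 992×2.36×(51.3 − 13.4)
158.84 m = 88728  ⇒  m ≈ 558.6 g

m ≈ 559 g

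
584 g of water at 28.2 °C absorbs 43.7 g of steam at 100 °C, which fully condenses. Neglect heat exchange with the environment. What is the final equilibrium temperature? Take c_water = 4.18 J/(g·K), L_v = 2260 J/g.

T_f ≈ 70.8 °C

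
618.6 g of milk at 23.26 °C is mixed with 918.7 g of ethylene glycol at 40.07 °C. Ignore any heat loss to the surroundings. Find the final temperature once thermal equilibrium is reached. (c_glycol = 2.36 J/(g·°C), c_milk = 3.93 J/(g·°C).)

Taking heat into each body as positive, Σ m c ΔT = 0:
918.7·2.36·(T − 40.07) + 618.6·3.93·(T − 23.26) = 0
2168.1(T − 40.07) + 2431.1(T − 23.26) = 0
4599.2 T = 143424
T = 143424 / 4599.2 = 31.2 °C

T_f ≈ 31.2 °C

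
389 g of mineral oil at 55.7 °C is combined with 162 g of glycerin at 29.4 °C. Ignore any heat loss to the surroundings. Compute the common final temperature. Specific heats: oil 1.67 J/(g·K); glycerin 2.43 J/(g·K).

T_f ≈ 45.8 °C

Heat gained plus heat lost sum to zero:
389·1.67·(T − 55.7) + 162·2.43·(T − 29.4) = 0
649.63(T − 55.7) + 393.66(T − 29.4) = 0
1043.3 T = 47758
T = 47758 / 1043.3 = 45.8 °C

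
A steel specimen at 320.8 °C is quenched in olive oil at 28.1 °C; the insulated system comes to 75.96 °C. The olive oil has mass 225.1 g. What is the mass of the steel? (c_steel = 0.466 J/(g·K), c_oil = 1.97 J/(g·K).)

m ≈ 186 g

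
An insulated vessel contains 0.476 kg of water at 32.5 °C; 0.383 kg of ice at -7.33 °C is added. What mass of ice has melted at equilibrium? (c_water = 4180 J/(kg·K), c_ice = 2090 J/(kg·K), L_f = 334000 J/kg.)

m_melted ≈ 0.176 kg

Water can give up m c ΔT = 0.476·4180·32.5 = 64665 J before reaching 0 °C.
Of that, 0.383·2090·7.33 = 5867.4 J goes to bring the ice to 0 °C, leaving 58797 J.
Melting all 0.383 kg of ice would need 0.383·334000 = 127922 J.
That's not enough to melt it all — equilibrium is at 0 °C with ice remaining.
m_melted·334000 = 58797  ⇒  m_melted ≈ 0.176 kg.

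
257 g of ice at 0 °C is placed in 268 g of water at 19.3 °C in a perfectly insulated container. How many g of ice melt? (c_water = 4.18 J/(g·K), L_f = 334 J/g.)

Water can give up m c ΔT = 268·4.18·19.3 = 21621 J before reaching 0 °C.
To melt every bit of ice: 257·334 = 85838 J.
Since 21621 < 85838 J, not all the ice melts; equilibrium is at 0 °C.
m_melt = 21621 / L_f = 64.73 g.

m_melted ≈ 64.7 g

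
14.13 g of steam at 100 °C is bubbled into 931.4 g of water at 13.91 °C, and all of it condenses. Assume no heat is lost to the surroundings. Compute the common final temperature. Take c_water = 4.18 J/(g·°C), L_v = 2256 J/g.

Net heat exchanged in the isolated system is zero:
steam→water at 100 °C releases m L_v = 14.13·2256 = 31877; condensed water 100 °C→T: 59.06(T − 100); water warms: 931.4·4.18·(T − 13.91) = 3893.3(T − 13.91)
3952.3 T = 31877 + 5906.3 + 54155 = 91939
T ≈ 23.26 °C — below 100 °C, confirming all the steam condensed.

T_f ≈ 23.3 °C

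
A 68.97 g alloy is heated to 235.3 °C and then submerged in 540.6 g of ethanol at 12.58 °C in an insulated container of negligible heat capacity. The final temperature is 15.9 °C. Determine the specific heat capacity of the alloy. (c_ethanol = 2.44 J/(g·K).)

m_s c (T_s − T_f) = m_ethanol c_ethanol (T_f − T_0):
68.97·c·(235.3 − 15.9) = 540.6·2.44·(15.9 − 12.58)
15132 c = 4379.3  ⇒  c ≈ 0.2894 J/(g·K)

c ≈ 0.289 J/(g·K)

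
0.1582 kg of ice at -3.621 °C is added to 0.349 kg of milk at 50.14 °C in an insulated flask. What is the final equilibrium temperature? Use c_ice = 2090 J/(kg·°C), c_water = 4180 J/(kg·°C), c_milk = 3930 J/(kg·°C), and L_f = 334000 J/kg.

T_f ≈ 7.2 °C

Let T be the final temperature. ΣQ_i = 0:
warm ice to 0 °C: 0.1582·2090·(0 − (-3.621)) = 1197.2; melt ice: 0.1582·334000 = 52839; meltwater 0→T: 0.1582·4180·T = 661.28 T; milk: 1371.6(T − 50.14)
2032.8 T = 68771 − 54036 = 14734
T ≈ 7.25 °C — above 0 °C, consistent with complete melting.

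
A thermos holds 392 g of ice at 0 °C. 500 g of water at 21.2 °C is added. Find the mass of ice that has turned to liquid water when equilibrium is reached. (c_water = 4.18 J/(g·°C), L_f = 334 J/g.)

Cooling the water to 0 °C releases 500×4.18×21.2 = 44308 J.
To melt every bit of ice: 392×334 = 130928 J.
Since 44308 < 130928 J, not all the ice melts; equilibrium is at 0 °C.
m_melted×334 = 44308  ⇒  m_melted ≈ 132.7 g.

m_melted ≈ 133 g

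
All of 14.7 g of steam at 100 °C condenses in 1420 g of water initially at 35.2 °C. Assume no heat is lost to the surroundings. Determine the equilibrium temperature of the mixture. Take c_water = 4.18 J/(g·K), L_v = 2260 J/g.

T_f ≈ 41.4 °C

Sum of m c ΔT and latent-heat terms is zero:
steam→water at 100 °C releases m L_v = 14.7·2260 = 33222; condensate cools 100→T: 14.7·4.18·(T − 100) = 61.45(T − 100); original water: 5935.6(T − 35.2)
5997 T = 33222 + 6144.6 + 208933 = 248300
T ≈ 41.40 °C (< 100 °C, so full condensation is consistent).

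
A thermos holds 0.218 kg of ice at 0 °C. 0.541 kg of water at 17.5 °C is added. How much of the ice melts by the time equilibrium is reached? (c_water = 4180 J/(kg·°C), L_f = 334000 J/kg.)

m_melted ≈ 0.118 kg

Heat available from the water dropping to 0 °C: 0.541×4180×17.5 = 39574 J.
Fully melting the ice requires m_ice L_f = 0.218×334000 = 72812 J.
39574 J < 72812 J, so only part of the ice melts and the system sits at 0 °C.
m_melt = 39574 / L_f = 0.1185 kg.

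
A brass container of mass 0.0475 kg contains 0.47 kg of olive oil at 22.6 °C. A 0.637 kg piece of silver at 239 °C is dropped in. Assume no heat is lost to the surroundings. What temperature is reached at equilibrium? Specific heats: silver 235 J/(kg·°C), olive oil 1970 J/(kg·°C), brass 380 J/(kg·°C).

T_f ≈ 52.2 °C

Net heat exchanged in the isolated system is zero:
0.637×235×(T − 239) + 0.47×1970×(T − 22.6) + 0.0475×380×(T − 22.6) = 0
(149.69 + 925.9 + 18.05) T = 149.69×239 + 925.9×22.6 + 18.05×22.6
T = 57110/1093.6 ≈ 52.22 °C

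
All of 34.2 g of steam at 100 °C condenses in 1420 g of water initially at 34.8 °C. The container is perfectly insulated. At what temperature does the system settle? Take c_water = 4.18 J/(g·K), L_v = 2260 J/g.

Let T be the final temperature. ΣQ_i = 0:
latent heat released on condensation: 34.2·2260 = 77292
  condensed water 100 °C→T: 142.96(T − 100)
  water warms: 1420·4.18·(T − 34.8) = 5935.6(T − 34.8)
6078.6 T = 77292 + 14296 + 206559 = 298146
T ≈ 49.05 °C, under the boiling point, so the assumption holds.

T_f ≈ 49.0 °C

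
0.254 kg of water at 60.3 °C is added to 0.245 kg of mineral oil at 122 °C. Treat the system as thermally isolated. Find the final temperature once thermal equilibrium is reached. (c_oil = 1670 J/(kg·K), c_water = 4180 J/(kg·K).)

T_f ≈ 77.5 °C

Heat lost by the oil equals heat gained by the water:
0.245×1670×(122 − T) = 0.254×4180×(T − 60.3)
409.15(122 − T) = 1061.7(T − 60.3)
1470.9 T = 113938  ⇒  T ≈ 77.46 °C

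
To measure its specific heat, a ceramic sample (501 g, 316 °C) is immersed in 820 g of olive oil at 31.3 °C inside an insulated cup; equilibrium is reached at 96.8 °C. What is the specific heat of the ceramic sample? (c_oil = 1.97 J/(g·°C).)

c ≈ 0.963 J/(g·°C)

Let T be the final temperature. ΣQ_i = 0:
501·c·(96.8 − 316) + 820·1.97·(96.8 − 31.3) = 0
-109819 c = -105809
c = -105809/-109819 ≈ 0.9635 J/(g·°C)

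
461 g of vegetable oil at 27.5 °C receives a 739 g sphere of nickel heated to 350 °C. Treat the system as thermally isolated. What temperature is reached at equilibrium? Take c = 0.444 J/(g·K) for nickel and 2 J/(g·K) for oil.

Net heat exchanged in the isolated system is zero:
739*0.444*(T − 350) + 461*2*(T − 27.5) = 0
(328.12 + 922) T = 328.12*350 + 922*27.5
T = 140196/1250.1 ≈ 112.15 °C

T_f ≈ 112.1 °C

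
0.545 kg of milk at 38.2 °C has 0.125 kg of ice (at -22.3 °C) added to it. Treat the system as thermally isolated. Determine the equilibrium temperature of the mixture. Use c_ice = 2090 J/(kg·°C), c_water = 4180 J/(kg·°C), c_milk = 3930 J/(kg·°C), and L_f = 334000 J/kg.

Conservation of energy gives ΣQ = 0:
warm ice to 0 °C: 0.125·2090·(0 − (-22.3)) = 5825.9
  melt ice: 0.125·334000 = 41750
  meltwater 0→T: 0.125·4180·T = 522.5 T
  milk: 2141.9(T − 38.2)
2664.4 T = 81819 − 47576 = 34243
T ≈ 12.85 °C (positive, so assuming full melt was valid).

T_f ≈ 12.9 °C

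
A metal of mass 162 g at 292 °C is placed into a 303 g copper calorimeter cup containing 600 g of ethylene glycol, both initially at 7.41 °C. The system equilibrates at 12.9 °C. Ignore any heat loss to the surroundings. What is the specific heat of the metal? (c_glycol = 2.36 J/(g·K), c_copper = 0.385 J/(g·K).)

Heat gained plus heat lost sum to zero:
162×c×(12.9 − 292) + 600×2.36×(12.9 − 7.41) + 303×0.385×(12.9 − 7.41) = 0
-45214 c = -8414.3
c = -8414.3/-45214 ≈ 0.1861 J/(g·K)

c ≈ 0.186 J/(g·K)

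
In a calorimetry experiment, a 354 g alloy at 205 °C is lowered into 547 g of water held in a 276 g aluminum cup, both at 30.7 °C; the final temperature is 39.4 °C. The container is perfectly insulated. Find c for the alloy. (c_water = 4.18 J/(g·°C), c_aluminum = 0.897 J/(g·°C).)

Taking heat into each body as positive, Σ m c ΔT = 0:
354×c×(39.4 − 205) + 547×4.18×(39.4 − 30.7) + 276×0.897×(39.4 − 30.7) = 0
-58622 c = -22046
c = -22046/-58622 ≈ 0.3761 J/(g·°C)

c ≈ 0.376 J/(g·°C)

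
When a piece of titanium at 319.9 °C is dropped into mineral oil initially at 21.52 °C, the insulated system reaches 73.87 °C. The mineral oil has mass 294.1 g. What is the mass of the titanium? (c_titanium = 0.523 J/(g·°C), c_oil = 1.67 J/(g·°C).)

Net heat exchanged in the isolated system is zero:
m·0.523·(73.87 − 319.9) + 294.1·1.67·(73.87 − 21.52) = 0
-128.67 m = -25712
m = -25712/-128.67 ≈ 199.8 g

m ≈ 200 g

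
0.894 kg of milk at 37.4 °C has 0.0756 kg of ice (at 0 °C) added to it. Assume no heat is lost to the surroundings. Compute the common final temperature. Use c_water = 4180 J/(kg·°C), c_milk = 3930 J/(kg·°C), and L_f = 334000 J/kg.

Net heat exchanged in the isolated system is zero:
melt ice: 0.0756·334000 = 25250
  meltwater 0→T: 0.0756·4180·T = 316.01 T
  milk cools: 0.894·3930·(T − 37.4) = 3513.4(T − 37.4)
3829.4 T = 131402 − 25250 = 106152
T ≈ 27.72 °C — above 0 °C, consistent with complete melting.

T_f ≈ 27.7 °C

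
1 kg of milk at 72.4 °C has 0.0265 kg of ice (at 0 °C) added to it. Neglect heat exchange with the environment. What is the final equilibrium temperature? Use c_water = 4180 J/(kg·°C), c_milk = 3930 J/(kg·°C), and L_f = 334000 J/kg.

T_f ≈ 68.2 °C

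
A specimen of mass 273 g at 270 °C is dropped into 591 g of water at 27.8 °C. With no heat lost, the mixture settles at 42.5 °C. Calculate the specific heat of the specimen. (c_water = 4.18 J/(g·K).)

c ≈ 0.585 J/(g·K)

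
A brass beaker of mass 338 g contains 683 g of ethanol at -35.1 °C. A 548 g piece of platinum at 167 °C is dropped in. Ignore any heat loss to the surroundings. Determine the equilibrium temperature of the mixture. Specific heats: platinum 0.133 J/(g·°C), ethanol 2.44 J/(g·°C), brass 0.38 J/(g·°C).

T_f ≈ -27.2 °C

Net heat exchanged in the isolated system is zero:
548·0.133·(T − 167) + 683·2.44·(T − (-35.1)) + 338·0.38·(T − (-35.1)) = 0
(72.88 + 1666.5 + 128.44) T = 72.88·167 + 1666.5·(-35.1) + 128.44·(-35.1)
T ≈ -27.21 °C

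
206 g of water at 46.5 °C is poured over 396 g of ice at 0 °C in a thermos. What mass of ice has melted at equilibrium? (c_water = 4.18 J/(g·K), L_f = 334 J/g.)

m_melted ≈ 120 g

Water can give up m c ΔT = 206×4.18×46.5 = 40040 J before reaching 0 °C.
Melting all 396 g of ice would need 396×334 = 132264 J.
40040 J < 132264 J, so only part of the ice melts and the system sits at 0 °C.
Mass melted = 40040/334 ≈ 119.9 g.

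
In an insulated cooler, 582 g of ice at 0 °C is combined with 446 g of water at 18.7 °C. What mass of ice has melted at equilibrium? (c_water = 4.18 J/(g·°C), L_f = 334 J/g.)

Cooling the water to 0 °C releases 446·4.18·18.7 = 34862 J.
Fully melting the ice requires m_ice L_f = 582·334 = 194388 J.
That's not enough to melt it all — equilibrium is at 0 °C with ice remaining.
Mass melted = 34862/334 ≈ 104.4 g.

m_melted ≈ 104 g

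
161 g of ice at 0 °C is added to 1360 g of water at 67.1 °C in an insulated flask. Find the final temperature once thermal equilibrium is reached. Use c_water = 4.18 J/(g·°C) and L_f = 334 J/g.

Energy balance with sensible and latent terms:
latent heat to melt: 161·334 = 53774; warm the meltwater: 672.98 T; water cools: 1360·4.18·(T − 67.1) = 5684.8(T − 67.1)
6357.8 T = 381450 − 53774 = 327676
T ≈ 51.54 °C (positive, so assuming full melt was valid).

T_f ≈ 51.5 °C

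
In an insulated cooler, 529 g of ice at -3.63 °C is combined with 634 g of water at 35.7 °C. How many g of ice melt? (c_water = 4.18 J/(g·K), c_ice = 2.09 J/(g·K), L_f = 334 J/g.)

m_melted ≈ 271 g

Water can give up m c ΔT = 634·4.18·35.7 = 94609 J before reaching 0 °C.
Warming the ice to 0 °C takes 529·2.09·3.63 = 4013.4 J, leaving 90596 J for melting.
To melt every bit of ice: 529·334 = 176686 J.
Since 90596 < 176686 J, not all the ice melts; equilibrium is at 0 °C.
m_melt = 90596 / L_f = 271.2 g.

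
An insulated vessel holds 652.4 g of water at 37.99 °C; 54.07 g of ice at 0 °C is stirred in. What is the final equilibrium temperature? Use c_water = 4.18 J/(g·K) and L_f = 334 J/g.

T_f ≈ 29.0 °C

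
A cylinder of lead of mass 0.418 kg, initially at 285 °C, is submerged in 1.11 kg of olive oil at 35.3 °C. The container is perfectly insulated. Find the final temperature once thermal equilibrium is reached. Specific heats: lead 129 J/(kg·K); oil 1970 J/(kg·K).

T_f ≈ 41.3 °C

T_f = Σ m_i c_i T_i / Σ m_i c_i:
T_f = (53.92·285 + 2186.7·35.3) / (53.92 + 2186.7)
    = 92558 / 2240.6 ≈ 41.31 °C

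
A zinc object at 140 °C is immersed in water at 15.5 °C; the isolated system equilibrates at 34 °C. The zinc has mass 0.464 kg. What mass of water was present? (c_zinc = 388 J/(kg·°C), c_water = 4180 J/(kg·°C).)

m ≈ 0.247 kg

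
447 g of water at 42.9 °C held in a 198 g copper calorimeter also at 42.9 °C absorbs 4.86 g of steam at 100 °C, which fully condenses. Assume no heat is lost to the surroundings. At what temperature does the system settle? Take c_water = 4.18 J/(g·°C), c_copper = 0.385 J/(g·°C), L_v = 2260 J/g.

Taking heat into each body as positive, Σ m c ΔT = 0:
latent heat released on condensation: 4.86×2260 = 10984
  condensed water 100 °C→T: 20.31(T − 100)
  water warms: 447×4.18×(T − 42.9) = 1868.5(T − 42.9)
  copper cup: 198×0.385×(T − 42.9) = 76.23(T − 42.9)
1965 T = 10984 + 2031.5 + 83427 = 96442
T ≈ 49.08 °C — below 100 °C, confirming all the steam condensed.

T_f ≈ 49.1 °C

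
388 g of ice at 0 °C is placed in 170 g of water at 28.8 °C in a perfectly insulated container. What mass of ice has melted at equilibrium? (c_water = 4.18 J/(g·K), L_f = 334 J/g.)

Cooling the water to 0 °C releases 170×4.18×28.8 = 20465 J.
Melting all 388 g of ice would need 388×334 = 129592 J.
20465 J < 129592 J, so only part of the ice melts and the system sits at 0 °C.
m_melt = 20465 / L_f = 61.27 g.

m_melted ≈ 61.3 g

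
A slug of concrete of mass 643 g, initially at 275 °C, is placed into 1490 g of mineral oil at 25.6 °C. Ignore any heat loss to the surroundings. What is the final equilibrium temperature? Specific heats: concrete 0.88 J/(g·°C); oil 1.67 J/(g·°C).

T_f ≈ 71.8 °C

With ΣQ=0 the equilibrium temperature is the m·c-weighted mean:
T_f = (565.84×275 + 2488.3×25.6) / (565.84 + 2488.3)
    = 219306 / 3054.1 ≈ 71.81 °C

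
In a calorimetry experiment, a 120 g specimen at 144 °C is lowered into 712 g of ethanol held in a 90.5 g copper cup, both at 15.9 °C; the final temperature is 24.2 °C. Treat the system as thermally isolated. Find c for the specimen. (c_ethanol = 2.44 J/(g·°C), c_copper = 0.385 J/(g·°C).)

c ≈ 1.02 J/(g·°C)

Taking heat into each body as positive, Σ m c ΔT = 0:
120×c×(24.2 − 144) + 712×2.44×(24.2 − 15.9) + 90.5×0.385×(24.2 − 15.9) = 0
-14376 c = -14709
c = -14709/-14376 ≈ 1.023 J/(g·°C)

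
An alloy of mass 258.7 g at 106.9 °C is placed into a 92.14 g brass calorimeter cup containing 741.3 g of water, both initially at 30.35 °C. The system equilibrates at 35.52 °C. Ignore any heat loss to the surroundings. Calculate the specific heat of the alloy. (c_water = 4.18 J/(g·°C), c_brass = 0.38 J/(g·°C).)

Heat gained plus heat lost sum to zero:
258.7·c·(35.52 − 106.9) + 741.3·4.18·(35.52 − 30.35) + 92.14·0.38·(35.52 − 30.35) = 0
-18466 c = -16201
c = -16201/-18466 ≈ 0.8773 J/(g·°C)

c ≈ 0.877 J/(g·°C)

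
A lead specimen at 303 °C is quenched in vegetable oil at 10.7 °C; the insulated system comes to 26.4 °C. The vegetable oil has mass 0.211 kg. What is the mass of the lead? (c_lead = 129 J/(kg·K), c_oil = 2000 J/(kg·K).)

Heat lost by the lead = heat gained by the oil:
m×129×(303 − 26.4) = 0.211×2000×(26.4 − 10.7)
35681 m = 6625.4  ⇒  m ≈ 0.1857 kg

m ≈ 0.186 kg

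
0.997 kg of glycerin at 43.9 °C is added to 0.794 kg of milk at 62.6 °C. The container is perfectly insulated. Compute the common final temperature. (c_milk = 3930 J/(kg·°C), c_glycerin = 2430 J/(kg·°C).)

T_f ≈ 54.4 °C

Energy conservation, ΣQ = 0:
0.794*3930*(T − 62.6) + 0.997*2430*(T − 43.9) = 0
3120.4(T − 62.6) + 2422.7(T − 43.9) = 0
5543.1 T = 301695
T = 301695/5543.1 ≈ 54.43 °C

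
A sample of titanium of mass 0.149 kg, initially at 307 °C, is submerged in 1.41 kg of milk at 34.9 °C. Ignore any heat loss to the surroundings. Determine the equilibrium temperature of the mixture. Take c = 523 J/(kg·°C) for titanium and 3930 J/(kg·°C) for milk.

T_f ≈ 38.7 °C

|Q_titanium| = |Q_milk|:
0.149×523×(307 − T) = 1.41×3930×(T − 34.9)
77.93(307 − T) = 5541.3(T − 34.9)
5619.2 T = 217315  ⇒  T ≈ 38.67 °C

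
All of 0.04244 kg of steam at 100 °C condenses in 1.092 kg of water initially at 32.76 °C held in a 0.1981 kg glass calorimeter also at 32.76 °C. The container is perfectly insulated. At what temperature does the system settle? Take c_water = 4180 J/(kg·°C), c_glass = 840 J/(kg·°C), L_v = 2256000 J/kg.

Sum of m c ΔT and latent-heat terms is zero:
condense steam: −0.04244×2256000 = −95745; condensed water 100 °C→T: 177.4(T − 100); original water: 4564.6(T − 32.76); glass cup: 0.1981×840×(T − 32.76) = 166.4(T − 32.76)
4908.4 T = 95745 + 17740 + 154986 = 268471
T ≈ 54.70 °C (< 100 °C, so full condensation is consistent).

T_f ≈ 54.7 °C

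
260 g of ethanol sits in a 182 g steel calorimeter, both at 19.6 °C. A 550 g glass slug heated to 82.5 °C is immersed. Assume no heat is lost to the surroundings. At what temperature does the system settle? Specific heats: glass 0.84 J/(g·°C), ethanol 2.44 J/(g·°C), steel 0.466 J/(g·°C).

Let T be the final temperature. ΣQ_i = 0:
550×0.84×(T − 82.5) + 260×2.44×(T − 19.6) + 182×0.466×(T − 19.6) = 0
462(T − 82.5) + 634.4(T − 19.6) + 84.81(T − 19.6) = 0
(462 + 634.4 + 84.81) T = 462×82.5 + 634.4×19.6 + 84.81×19.6
T = 52212/1181.2 ≈ 44.20 °C

T_f ≈ 44.2 °C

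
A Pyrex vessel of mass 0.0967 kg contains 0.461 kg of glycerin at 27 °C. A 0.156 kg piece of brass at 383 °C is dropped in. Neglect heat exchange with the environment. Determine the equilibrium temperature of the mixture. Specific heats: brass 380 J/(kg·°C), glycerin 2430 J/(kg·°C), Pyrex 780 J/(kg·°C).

T_f is the heat-capacity-weighted average of the initial temperatures:
T_f = (59.28·383 + 1120.2·27 + 75.43·27) / (59.28 + 1120.2 + 75.43)
    = 54987 / 1254.9 ≈ 43.82 °C

T_f ≈ 43.8 °C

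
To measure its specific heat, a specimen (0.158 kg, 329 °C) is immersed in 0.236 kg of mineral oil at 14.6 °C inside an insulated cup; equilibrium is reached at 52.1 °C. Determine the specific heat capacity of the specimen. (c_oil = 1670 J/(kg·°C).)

c ≈ 338 J/(kg·°C)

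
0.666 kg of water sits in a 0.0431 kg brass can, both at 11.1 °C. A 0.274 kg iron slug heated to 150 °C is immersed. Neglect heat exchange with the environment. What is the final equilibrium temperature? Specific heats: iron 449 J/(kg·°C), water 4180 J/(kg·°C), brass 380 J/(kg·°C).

T_f ≈ 16.9 °C

Conservation of energy gives ΣQ = 0:
0.274*449*(T − 150) + 0.666*4180*(T − 11.1) + 0.0431*380*(T − 11.1) = 0
123.03(T − 150) + 2783.9(T − 11.1) + 16.38(T − 11.1) = 0
2923.3 T = 49537
T = 49537/2923.3 ≈ 16.95 °C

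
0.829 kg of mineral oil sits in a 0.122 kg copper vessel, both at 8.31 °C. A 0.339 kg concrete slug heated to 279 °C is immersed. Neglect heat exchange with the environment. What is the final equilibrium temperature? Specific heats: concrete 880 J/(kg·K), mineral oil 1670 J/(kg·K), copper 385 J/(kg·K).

T_f ≈ 55.0 °C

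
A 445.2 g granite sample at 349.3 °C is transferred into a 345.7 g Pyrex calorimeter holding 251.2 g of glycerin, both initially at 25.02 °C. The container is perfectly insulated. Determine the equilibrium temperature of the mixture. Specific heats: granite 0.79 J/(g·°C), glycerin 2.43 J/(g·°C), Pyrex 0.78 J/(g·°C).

Taking heat into each body as positive, Σ m c ΔT = 0:
445.2*0.79*(T − 349.3) + 251.2*2.43*(T − 25.02) + 345.7*0.78*(T − 25.02) = 0
351.71(T − 349.3) + 610.42(T − 25.02) + 269.65(T − 25.02) = 0
(351.71 + 610.42 + 269.65) T = 351.71*349.3 + 610.42*25.02 + 269.65*25.02
T = 144871 / 1231.8 = 118 °C

T_f ≈ 117.6 °C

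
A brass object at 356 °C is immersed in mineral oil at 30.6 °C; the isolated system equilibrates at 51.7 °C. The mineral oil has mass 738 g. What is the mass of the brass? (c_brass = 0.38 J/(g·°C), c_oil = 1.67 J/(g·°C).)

m ≈ 225 g

|Q_brass| = |Q_oil|:
m×0.38×(356 − 51.7) = 738×1.67×(51.7 − 30.6)
115.63 m = 26005  ⇒  m ≈ 224.9 g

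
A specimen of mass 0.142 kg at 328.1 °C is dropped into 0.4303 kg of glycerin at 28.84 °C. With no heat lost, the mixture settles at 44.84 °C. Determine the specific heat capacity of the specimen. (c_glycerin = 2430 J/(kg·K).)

c ≈ 416 J/(kg·K)

Heat lost by the specimen = heat gained by the glycerin:
0.142·c·(328.1 − 44.84) = 0.4303·2430·(44.84 − 28.84)
40.22 c = 16730  ⇒  c ≈ 415.9 J/(kg·K)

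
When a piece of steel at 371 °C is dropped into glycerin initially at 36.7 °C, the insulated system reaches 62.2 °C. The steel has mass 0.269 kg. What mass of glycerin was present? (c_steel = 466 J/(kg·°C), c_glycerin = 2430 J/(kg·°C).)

Taking heat into each body as positive, Σ m c ΔT = 0:
0.269×466×(62.2 − 371) + m×2430×(62.2 − 36.7) = 0
61965 m = 38709
m = 38709/61965 ≈ 0.6247 kg

m ≈ 0.625 kg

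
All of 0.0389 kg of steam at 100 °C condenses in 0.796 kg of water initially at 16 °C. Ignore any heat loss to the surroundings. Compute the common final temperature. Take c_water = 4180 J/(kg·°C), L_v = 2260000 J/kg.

Net heat exchanged in the isolated system is zero:
steam→water at 100 °C releases m L_v = 0.0389×2260000 = 87914; condensate cools 100→T: 0.0389×4180×(T − 100) = 162.6(T − 100); water warms: 0.796×4180×(T − 16) = 3327.3(T − 16)
3489.9 T = 87914 + 16260 + 53236 = 157411
T ≈ 45.10 °C — below 100 °C, confirming all the steam condensed.

T_f ≈ 45.1 °C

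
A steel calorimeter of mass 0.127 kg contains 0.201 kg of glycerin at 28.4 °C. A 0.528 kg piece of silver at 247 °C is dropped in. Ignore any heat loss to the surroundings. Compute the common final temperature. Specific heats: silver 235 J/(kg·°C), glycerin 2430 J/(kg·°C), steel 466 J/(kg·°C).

T_f ≈ 68.8 °C

Taking heat into each body as positive, Σ m c ΔT = 0:
0.528·235·(T − 247) + 0.201·2430·(T − 28.4) + 0.127·466·(T − 28.4) = 0
124.08(T − 247) + 488.43(T − 28.4) + 59.18(T − 28.4) = 0
(124.08 + 488.43 + 59.18) T = 124.08·247 + 488.43·28.4 + 59.18·28.4
T ≈ 68.78 °C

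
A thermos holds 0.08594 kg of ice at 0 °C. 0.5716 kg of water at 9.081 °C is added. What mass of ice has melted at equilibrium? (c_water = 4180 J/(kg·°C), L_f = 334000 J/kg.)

m_melted ≈ 0.065 kg

Heat available from the water dropping to 0 °C: 0.5716·4180·9.081 = 21697 J.
Melting all 0.08594 kg of ice would need 0.08594·334000 = 28704 J.
21697 J < 28704 J, so only part of the ice melts and the system sits at 0 °C.
Mass melted = 21697/334000 ≈ 0.06496 kg.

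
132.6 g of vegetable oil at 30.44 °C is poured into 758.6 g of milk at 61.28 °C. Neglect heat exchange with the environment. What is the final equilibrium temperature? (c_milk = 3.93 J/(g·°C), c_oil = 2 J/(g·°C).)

Heat gained plus heat lost sum to zero:
758.6·3.93·(T − 61.28) + 132.6·2·(T − 30.44) = 0
3246.5 T = 190767
T = 190767 / 3246.5 = 58.8 °C

T_f ≈ 58.8 °C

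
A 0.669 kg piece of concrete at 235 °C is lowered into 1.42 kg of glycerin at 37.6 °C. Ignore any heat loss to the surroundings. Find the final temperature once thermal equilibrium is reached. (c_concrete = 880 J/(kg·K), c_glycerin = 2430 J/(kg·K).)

T_f ≈ 66.4 °C

Conservation of energy gives ΣQ = 0:
0.669*880*(T − 235) + 1.42*2430*(T − 37.6) = 0
588.72(T − 235) + 3450.6(T − 37.6) = 0
4039.3 T = 268092
T = 268092 / 4039.3 = 66.4 °C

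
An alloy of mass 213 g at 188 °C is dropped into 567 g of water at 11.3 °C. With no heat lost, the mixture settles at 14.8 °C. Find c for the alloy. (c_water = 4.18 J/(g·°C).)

c ≈ 0.225 J/(g·°C)

Setting the total heat transfer to zero:
213×c×(14.8 − 188) + 567×4.18×(14.8 − 11.3) = 0
-36892 c = -8295.2
c = -8295.2/-36892 ≈ 0.2249 J/(g·°C)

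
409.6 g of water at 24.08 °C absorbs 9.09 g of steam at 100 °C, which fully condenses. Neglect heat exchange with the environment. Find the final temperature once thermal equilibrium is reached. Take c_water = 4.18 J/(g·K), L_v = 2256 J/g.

T_f ≈ 37.4 °C

Heat gained plus heat lost sum to zero:
steam→water at 100 °C releases m L_v = 9.09·2256 = 20507
  condensate cools 100→T: 9.09·4.18·(T − 100) = 38(T − 100)
  water warms: 409.6·4.18·(T − 24.08) = 1712.1(T − 24.08)
1750.1 T = 20507 + 3799.6 + 41228 = 65535
T ≈ 37.45 °C, under the boiling point, so the assumption holds.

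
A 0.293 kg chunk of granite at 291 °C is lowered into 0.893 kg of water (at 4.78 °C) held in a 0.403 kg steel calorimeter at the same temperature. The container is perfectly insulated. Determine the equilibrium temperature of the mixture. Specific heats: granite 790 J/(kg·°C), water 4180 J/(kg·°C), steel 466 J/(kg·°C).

T_f ≈ 20.7 °C

With ΣQ=0 the equilibrium temperature is the m·c-weighted mean:
T_f = (231.47×291 + 3732.7×4.78 + 187.8×4.78) / (231.47 + 3732.7 + 187.8)
    = 86098 / 4152 ≈ 20.74 °C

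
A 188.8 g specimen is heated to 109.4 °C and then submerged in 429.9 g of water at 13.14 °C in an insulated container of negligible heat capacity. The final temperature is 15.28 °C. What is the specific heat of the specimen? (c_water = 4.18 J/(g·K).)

Heat lost by the specimen = heat gained by the water:
188.8·c·(109.4 − 15.28) = 429.9·4.18·(15.28 − 13.14)
17770 c = 3845.5  ⇒  c ≈ 0.2164 J/(g·K)

c ≈ 0.216 J/(g·K)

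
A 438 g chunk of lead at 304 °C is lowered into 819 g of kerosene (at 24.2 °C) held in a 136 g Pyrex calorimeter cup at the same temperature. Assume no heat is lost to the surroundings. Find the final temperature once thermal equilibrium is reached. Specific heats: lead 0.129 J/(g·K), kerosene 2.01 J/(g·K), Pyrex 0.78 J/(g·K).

T_f ≈ 32.9 °C

Let T be the final temperature. ΣQ_i = 0:
438*0.129*(T − 304) + 819*2.01*(T − 24.2) + 136*0.78*(T − 24.2) = 0
56.5(T − 304) + 1646.2(T − 24.2) + 106.08(T − 24.2) = 0
(56.5 + 1646.2 + 106.08) T = 56.5*304 + 1646.2*24.2 + 106.08*24.2
T = 59582/1808.8 ≈ 32.94 °C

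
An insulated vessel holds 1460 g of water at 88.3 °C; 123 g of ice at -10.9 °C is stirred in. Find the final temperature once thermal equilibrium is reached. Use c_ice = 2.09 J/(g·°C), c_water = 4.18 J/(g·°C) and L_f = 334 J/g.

T_f ≈ 74.8 °C

Net heat exchanged in the isolated system is zero:
ice -10.9→0 °C: 123·2.09·10.9 = 2802.1; latent heat to melt: 123·334 = 41082; warm the meltwater: 514.14 T; water: 6102.8(T − 88.3)
6616.9 T = 538877 − 43884 = 494993
T ≈ 74.81 °C — above 0 °C, consistent with complete melting.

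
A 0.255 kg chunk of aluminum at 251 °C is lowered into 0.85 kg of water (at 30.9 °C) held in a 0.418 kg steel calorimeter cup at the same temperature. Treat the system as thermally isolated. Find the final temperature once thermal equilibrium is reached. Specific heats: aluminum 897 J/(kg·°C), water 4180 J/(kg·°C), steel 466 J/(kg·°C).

T_f is the heat-capacity-weighted average of the initial temperatures:
T_f = (228.74·251 + 3553·30.9 + 194.79·30.9) / (228.74 + 3553 + 194.79)
    = 173219 / 3976.5 ≈ 43.56 °C

T_f ≈ 43.6 °C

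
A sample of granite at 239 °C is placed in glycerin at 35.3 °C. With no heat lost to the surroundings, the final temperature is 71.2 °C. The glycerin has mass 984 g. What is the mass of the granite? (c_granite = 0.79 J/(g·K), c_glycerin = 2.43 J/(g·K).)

|Q_granite| = |Q_glycerin|:
m×0.79×(239 − 71.2) = 984×2.43×(71.2 − 35.3)
132.56 m = 85841  ⇒  m ≈ 647.6 g

m ≈ 648 g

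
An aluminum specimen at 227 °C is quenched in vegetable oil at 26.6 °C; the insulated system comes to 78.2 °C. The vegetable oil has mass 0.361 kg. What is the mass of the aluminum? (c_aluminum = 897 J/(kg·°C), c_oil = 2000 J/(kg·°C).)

m ≈ 0.279 kg

Energy conservation, ΣQ = 0:
m·897·(78.2 − 227) + 0.361·2000·(78.2 − 26.6) = 0
-133474 m = -37255
m = -37255/-133474 ≈ 0.2791 kg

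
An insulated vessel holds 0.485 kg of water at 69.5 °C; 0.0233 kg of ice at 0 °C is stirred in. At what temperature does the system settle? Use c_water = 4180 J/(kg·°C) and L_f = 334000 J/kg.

Net heat exchanged in the isolated system is zero:
melt ice: 0.0233·334000 = 7782.2
  meltwater 0→T: 0.0233·4180·T = 97.39 T
  water: 2027.3(T − 69.5)
2124.7 T = 140897 − 7782.2 = 133115
T ≈ 62.65 °C (positive, so assuming full melt was valid).

T_f ≈ 62.7 °C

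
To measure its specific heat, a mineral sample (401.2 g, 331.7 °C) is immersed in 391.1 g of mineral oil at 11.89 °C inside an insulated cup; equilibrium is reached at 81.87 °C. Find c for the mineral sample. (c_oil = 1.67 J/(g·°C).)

c ≈ 0.456 J/(g·°C)

m_s c (T_s − T_f) = m_oil c_oil (T_f − T_0):
401.2×c×(331.7 − 81.87) = 391.1×1.67×(81.87 − 11.89)
100232 c = 45707  ⇒  c ≈ 0.456 J/(g·°C)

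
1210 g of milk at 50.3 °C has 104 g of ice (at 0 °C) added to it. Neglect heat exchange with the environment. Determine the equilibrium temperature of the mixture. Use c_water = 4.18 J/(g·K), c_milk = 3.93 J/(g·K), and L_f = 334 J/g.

Let T be the final temperature. ΣQ_i = 0:
melt ice: 104×334 = 34736; warm the meltwater: 434.72 T; milk cools: 1210×3.93×(T − 50.3) = 4755.3(T − 50.3)
5190 T = 239192 − 34736 = 204456
T ≈ 39.39 °C — above 0 °C, consistent with complete melting.

T_f ≈ 39.4 °C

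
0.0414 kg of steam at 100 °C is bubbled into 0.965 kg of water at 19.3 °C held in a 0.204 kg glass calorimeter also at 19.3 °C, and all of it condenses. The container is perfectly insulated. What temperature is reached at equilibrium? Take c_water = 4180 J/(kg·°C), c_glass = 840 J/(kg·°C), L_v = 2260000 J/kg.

Let T be the final temperature. ΣQ_i = 0:
condense steam: −0.0414×2260000 = −93564; condensate cools 100→T: 0.0414×4180×(T − 100) = 173.05(T − 100); water warms: 0.965×4180×(T − 19.3) = 4033.7(T − 19.3); cup: 171.36(T − 19.3)
4378.1 T = 93564 + 17305 + 81158 = 192027
T ≈ 43.86 °C (< 100 °C, so full condensation is consistent).

T_f ≈ 43.9 °C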